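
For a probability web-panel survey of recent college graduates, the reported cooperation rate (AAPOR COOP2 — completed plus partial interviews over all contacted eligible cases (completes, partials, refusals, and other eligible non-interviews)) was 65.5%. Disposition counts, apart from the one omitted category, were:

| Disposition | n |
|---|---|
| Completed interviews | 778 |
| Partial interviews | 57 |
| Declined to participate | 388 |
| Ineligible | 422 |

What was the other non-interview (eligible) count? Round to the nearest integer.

Num = 778 + 57 = 835
COOP2 = 835 / D = 0.655
D = 835 / 0.655 = 1274.8
Rest of base = 1223
other non-interview (eligible) = 1274.8 − 1223 ≈ 52

52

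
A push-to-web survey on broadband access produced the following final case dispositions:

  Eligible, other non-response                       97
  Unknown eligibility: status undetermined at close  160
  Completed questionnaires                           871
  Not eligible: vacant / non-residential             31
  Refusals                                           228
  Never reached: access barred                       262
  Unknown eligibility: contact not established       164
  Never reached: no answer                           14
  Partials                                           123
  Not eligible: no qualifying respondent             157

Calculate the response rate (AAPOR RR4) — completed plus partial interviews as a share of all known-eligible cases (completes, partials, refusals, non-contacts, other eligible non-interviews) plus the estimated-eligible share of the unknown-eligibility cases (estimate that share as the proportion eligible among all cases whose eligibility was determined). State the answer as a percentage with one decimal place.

No answer / not reached = 14 + 262 = 276
Undetermined eligibility = 164 + 160 = 324
Out of scope = 157 + 31 = 188
Top = 871 + 123 = 994
Eligible (known) = 871 + 123 + 228 + 276 + 97 = 1595
e = 1595 / (1595 + 188) = 1595 / 1783 = 0.8946
Estimated eligible among unknowns = 0.8946 × 324 = 289.85
Denom = 1595 + 289.85 = 1884.85
RR4 = 994 / 1884.85 = 0.5274

52.7%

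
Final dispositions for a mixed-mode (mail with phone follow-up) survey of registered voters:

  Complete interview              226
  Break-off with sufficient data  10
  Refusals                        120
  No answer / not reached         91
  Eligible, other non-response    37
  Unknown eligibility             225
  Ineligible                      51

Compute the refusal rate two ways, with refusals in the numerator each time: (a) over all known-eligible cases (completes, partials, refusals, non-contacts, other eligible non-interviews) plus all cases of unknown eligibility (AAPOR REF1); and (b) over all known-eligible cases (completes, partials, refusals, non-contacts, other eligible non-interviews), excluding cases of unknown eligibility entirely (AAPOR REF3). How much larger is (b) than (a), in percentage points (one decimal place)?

7.9

Numerator → 120
Base → 226 + 10 + 120 + 91 + 37 + 225 = 709
REF1 = 120 / 709 = 0.1693
Base → 226 + 10 + 120 + 91 + 37 = 484
REF3 = 120 / 484 = 0.2479
Difference = 24.79 − 16.93 = 7.86 percentage points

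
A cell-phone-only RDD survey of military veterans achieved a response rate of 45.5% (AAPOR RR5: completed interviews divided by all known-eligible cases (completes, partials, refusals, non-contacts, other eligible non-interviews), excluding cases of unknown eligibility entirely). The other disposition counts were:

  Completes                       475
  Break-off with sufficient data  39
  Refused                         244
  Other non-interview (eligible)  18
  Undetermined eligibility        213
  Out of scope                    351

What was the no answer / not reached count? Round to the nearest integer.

268

RR5 = 475 / D = 0.455
D = 475 / 0.455 = 1044.0
Remaining denominator categories sum to 776
no answer / not reached = 1044.0 − 776 ≈ 268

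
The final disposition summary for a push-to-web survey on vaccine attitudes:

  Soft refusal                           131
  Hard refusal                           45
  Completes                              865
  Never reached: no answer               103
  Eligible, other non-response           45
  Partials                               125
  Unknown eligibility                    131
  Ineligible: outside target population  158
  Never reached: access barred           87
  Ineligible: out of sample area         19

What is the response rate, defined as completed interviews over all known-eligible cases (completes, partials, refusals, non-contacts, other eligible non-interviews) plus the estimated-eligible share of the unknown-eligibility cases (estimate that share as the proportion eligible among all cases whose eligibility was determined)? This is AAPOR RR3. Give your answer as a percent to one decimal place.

57.0%

Refusal or break-off = 45 + 131 = 176
No contact after all attempts = 103 + 87 = 190
Not eligible = 158 + 19 = 177
Num → 865
Determined eligible → 865 + 125 + 176 + 190 + 45 = 1401
e = 1401 / (1401 + 177) = 1401 / 1578 = 0.8878
e × U → 0.8878 × 131 = 116.30
Base → 1401 + 116.30 = 1517.30
RR3 = 865 / 1517.30 = 0.5701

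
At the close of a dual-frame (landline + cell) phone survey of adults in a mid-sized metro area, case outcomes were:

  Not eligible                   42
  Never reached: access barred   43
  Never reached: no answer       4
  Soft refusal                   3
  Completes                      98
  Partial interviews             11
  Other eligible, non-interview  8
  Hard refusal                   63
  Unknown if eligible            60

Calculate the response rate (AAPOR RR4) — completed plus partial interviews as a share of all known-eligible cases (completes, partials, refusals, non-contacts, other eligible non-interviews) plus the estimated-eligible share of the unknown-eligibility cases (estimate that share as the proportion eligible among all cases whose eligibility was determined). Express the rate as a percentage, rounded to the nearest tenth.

Refusal or break-off = 63 + 3 = 66
No answer / not reached = 4 + 43 = 47
Top → 98 + 11 = 109
Determined eligible → 98 + 11 + 66 + 47 + 8 = 230
e = 230 / (230 + 42) = 230 / 272 = 0.8456
Estimated eligible among unknowns → 0.8456 × 60 = 50.74
Denominator → 230 + 50.74 = 280.74
RR4 = 109 / 280.74 = 0.3883

38.8%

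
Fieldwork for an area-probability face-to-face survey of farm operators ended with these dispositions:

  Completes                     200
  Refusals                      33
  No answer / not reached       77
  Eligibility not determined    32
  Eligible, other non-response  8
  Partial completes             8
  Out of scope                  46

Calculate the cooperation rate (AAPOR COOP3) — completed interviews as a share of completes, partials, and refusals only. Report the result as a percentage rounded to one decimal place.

83.0%

Numerator = 200
Denom = 200 + 8 + 33 = 241
COOP3 = 200 / 241 = 0.8299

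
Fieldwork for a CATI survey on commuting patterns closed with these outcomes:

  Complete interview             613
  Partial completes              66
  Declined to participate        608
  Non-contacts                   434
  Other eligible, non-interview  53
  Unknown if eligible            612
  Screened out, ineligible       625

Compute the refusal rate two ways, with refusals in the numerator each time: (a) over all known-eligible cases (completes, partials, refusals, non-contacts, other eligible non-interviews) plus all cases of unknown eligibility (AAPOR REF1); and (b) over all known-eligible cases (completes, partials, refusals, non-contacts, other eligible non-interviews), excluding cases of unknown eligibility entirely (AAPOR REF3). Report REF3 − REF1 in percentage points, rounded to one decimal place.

8.8

Num → 608
Base → 613 + 66 + 608 + 434 + 53 + 612 = 2386
REF1 = 608 / 2386 = 0.2548
Base → 613 + 66 + 608 + 434 + 53 = 1774
REF3 = 608 / 1774 = 0.3427
Difference = 34.27 − 25.48 = 8.79 percentage points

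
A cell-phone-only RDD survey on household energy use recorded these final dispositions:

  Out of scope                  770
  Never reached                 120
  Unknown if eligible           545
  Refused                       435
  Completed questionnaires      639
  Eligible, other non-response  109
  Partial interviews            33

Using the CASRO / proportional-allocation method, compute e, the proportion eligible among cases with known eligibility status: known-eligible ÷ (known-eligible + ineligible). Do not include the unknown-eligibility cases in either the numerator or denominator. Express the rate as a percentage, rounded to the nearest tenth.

Known eligible → 639 + 33 + 435 + 120 + 109 = 1336
e = 1336 / (1336 + 770) = 1336 / 2106 = 0.6344

63.4%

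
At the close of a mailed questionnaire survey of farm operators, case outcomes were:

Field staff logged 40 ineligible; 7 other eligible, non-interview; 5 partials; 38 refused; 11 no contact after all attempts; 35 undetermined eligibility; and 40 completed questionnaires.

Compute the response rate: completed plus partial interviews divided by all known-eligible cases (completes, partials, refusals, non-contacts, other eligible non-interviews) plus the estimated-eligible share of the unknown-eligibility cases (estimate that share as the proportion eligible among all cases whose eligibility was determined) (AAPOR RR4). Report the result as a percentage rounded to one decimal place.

35.7%

Num → 40 + 5 = 45
Known eligible → 40 + 5 + 38 + 11 + 7 = 101
e = 101 / (101 + 40) = 101 / 141 = 0.7163
Eligible share of unknowns → 0.7163 × 35 = 25.07
Denominator → 101 + 25.07 = 126.07
RR4 = 45 / 126.07 = 0.3569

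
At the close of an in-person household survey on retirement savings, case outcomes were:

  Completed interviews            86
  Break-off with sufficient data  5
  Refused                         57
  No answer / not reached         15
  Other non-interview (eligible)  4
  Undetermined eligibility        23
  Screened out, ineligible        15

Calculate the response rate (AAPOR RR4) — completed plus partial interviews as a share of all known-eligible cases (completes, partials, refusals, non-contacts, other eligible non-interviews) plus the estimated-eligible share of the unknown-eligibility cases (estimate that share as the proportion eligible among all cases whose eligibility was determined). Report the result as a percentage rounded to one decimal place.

Numerator: 86 + 5 = 91
Eligible (known): 86 + 5 + 57 + 15 + 4 = 167
e = 167 / (167 + 15) = 167 / 182 = 0.9176
Eligible share of unknowns: 0.9176 × 23 = 21.10
Denom: 167 + 21.10 = 188.10
RR4 = 91 / 188.10 = 0.4838

48.4%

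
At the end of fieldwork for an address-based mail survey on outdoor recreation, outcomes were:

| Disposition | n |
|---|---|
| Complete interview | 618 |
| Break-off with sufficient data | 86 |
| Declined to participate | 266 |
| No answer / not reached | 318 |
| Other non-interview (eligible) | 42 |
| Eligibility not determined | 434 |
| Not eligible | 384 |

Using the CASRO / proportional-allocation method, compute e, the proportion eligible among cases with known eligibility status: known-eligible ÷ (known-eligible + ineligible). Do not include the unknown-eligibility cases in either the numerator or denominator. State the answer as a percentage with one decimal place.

Determined eligible = 618 + 86 + 266 + 318 + 42 = 1330
e = 1330 / (1330 + 384) = 1330 / 1714 = 0.7760

77.6%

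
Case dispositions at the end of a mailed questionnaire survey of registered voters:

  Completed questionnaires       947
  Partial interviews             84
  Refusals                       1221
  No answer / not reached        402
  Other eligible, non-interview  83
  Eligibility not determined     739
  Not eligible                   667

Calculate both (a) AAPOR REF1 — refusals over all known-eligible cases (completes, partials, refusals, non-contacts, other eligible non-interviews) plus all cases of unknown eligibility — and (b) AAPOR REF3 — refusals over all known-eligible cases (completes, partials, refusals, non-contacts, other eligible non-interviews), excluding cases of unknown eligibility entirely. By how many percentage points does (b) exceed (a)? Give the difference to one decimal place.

9.5

Top → 1221
Denominator → 947 + 84 + 1221 + 402 + 83 + 739 = 3476
REF1 = 1221 / 3476 = 0.3513
Denominator → 947 + 84 + 1221 + 402 + 83 = 2737
REF3 = 1221 / 2737 = 0.4461
Difference = 44.61 − 35.13 = 9.48 percentage points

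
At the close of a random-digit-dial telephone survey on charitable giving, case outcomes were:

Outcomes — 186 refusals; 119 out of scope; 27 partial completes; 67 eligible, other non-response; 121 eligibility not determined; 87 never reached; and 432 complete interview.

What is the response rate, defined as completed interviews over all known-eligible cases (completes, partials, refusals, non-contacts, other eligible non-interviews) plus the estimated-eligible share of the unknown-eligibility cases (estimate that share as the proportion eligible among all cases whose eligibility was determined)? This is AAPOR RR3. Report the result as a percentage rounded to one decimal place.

Top → 432
Determined eligible → 432 + 27 + 186 + 87 + 67 = 799
e = 799 / (799 + 119) = 799 / 918 = 0.8704
Eligible share of unknowns → 0.8704 × 121 = 105.32
Base → 799 + 105.32 = 904.32
RR3 = 432 / 904.32 = 0.4777

47.8%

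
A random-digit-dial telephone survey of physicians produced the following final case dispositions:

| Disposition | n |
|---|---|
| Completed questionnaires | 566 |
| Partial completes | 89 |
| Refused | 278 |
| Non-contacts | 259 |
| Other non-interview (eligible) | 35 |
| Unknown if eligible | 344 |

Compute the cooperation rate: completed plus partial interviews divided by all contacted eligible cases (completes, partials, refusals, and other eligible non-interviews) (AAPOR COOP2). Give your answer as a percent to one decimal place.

67.7%

Numerator: 566 + 89 = 655
Denom: 566 + 89 + 278 + 35 = 968
COOP2 = 655 / 968 = 0.6767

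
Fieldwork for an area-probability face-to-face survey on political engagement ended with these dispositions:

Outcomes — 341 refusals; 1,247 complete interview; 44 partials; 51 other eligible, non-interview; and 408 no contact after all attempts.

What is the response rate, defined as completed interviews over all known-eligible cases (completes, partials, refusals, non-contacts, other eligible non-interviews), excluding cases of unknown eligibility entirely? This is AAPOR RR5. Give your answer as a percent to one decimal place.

59.6%

Top = 1247
Base = 1247 + 44 + 341 + 408 + 51 = 2091
RR5 = 1247 / 2091 = 0.5964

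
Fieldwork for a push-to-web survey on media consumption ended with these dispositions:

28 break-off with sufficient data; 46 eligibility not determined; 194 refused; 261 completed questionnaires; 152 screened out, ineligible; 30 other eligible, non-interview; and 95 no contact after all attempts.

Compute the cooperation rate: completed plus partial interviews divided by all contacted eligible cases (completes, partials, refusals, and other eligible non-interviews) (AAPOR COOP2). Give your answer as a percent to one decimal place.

Num = 261 + 28 = 289
Base = 261 + 28 + 194 + 30 = 513
COOP2 = 289 / 513 = 0.5634

56.3%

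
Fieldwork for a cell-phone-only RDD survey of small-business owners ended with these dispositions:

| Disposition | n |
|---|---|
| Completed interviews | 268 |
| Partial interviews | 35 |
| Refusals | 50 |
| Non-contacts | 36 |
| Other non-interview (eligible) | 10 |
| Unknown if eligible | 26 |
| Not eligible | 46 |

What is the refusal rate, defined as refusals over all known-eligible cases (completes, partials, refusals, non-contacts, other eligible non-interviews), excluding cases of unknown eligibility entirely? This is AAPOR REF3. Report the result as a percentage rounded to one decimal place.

Num = 50
Denominator = 268 + 35 + 50 + 36 + 10 = 399
REF3 = 50 / 399 = 0.1253

12.5%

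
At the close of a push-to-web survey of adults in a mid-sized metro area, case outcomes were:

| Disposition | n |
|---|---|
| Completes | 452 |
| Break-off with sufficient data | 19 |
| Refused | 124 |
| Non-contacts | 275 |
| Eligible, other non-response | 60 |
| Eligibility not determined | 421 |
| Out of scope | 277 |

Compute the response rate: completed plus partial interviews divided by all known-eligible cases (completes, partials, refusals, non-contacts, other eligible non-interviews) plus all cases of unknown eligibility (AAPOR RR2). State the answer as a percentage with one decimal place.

Top: 452 + 19 = 471
Base: 452 + 19 + 124 + 275 + 60 + 421 = 1351
RR2 = 471 / 1351 = 0.3486

34.9%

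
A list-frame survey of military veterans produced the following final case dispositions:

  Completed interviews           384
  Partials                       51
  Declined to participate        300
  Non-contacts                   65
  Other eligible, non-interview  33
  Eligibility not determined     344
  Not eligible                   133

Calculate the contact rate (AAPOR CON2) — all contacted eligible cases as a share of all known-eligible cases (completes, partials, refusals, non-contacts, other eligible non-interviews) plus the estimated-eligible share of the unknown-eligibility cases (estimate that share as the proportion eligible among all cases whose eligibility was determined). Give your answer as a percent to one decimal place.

Numerator = 384 + 51 + 300 + 33 = 768
Eligible (known) = 384 + 51 + 300 + 65 + 33 = 833
e = 833 / (833 + 133) = 833 / 966 = 0.8623
e × U = 0.8623 × 344 = 296.63
Base = 833 + 296.63 = 1129.63
CON2 = 768 / 1129.63 = 0.6799

68.0%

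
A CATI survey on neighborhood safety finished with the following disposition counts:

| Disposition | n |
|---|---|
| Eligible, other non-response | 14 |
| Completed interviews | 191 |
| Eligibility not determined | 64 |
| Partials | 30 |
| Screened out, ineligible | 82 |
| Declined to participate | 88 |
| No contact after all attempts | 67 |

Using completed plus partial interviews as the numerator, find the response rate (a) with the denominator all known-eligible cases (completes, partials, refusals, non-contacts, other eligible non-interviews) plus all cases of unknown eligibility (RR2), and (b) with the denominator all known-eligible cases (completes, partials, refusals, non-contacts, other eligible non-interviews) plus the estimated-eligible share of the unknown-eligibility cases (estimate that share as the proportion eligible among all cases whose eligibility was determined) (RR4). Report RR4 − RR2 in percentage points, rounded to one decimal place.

1.2

Top → 191 + 30 = 221
Base → 191 + 30 + 88 + 67 + 14 + 64 = 454
RR2 = 221 / 454 = 0.4868
Determined eligible → 191 + 30 + 88 + 67 + 14 = 390
e = 390 / (390 + 82) = 390 / 472 = 0.8263
e × U → 0.8263 × 64 = 52.88
Base → 390 + 52.88 = 442.88
RR4 = 221 / 442.88 = 0.4990
Difference = 49.90 − 48.68 = 1.22 percentage points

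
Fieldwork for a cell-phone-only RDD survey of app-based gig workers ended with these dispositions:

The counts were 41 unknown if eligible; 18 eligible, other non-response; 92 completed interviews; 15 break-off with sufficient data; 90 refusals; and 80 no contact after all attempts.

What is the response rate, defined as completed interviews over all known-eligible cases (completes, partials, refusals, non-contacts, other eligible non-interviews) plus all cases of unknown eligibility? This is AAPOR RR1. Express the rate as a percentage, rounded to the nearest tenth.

27.4%

Top → 92
Denominator → 92 + 15 + 90 + 80 + 18 + 41 = 336
RR1 = 92 / 336 = 0.2738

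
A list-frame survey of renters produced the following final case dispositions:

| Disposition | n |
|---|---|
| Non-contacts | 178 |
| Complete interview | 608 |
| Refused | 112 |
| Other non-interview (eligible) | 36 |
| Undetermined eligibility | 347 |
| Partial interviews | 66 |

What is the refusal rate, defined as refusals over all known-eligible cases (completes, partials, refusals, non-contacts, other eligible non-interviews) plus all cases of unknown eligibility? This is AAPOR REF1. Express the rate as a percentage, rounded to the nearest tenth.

Top → 112
Denominator → 608 + 66 + 112 + 178 + 36 + 347 = 1347
REF1 = 112 / 1347 = 0.0831

8.3%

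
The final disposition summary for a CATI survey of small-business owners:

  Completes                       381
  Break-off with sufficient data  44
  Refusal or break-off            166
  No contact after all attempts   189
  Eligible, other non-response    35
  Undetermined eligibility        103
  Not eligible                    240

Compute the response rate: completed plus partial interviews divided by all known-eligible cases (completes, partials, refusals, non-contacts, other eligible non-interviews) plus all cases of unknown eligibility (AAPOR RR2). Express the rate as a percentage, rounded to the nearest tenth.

46.3%

Numerator = 381 + 44 = 425
Base = 381 + 44 + 166 + 189 + 35 + 103 = 918
RR2 = 425 / 918 = 0.4630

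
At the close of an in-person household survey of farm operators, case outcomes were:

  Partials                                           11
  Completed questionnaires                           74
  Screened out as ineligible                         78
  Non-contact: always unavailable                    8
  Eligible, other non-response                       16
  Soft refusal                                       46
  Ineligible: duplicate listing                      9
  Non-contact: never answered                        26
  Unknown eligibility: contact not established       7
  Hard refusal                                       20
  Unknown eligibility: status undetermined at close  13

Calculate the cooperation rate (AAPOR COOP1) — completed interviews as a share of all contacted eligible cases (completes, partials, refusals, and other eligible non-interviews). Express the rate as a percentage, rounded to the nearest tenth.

Refused = 20 + 46 = 66
No contact after all attempts = 26 + 8 = 34
Undetermined eligibility = 7 + 13 = 20
Out of scope = 78 + 9 = 87
Top → 74
Denominator → 74 + 11 + 66 + 16 = 167
COOP1 = 74 / 167 = 0.4431

44.3%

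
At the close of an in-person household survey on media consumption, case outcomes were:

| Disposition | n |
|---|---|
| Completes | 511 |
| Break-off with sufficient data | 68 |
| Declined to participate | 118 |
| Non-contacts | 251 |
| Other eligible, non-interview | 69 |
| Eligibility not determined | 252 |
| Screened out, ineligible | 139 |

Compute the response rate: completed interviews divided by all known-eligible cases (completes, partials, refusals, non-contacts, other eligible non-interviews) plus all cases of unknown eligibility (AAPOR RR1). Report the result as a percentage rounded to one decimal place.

Top: 511
Denominator: 511 + 68 + 118 + 251 + 69 + 252 = 1269
RR1 = 511 / 1269 = 0.4027

40.3%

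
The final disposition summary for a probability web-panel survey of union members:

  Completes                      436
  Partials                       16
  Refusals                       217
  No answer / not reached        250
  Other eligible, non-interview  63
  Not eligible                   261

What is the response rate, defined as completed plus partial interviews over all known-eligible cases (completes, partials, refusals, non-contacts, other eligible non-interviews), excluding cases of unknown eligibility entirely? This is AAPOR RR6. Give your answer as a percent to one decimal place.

46.0%

Num: 436 + 16 = 452
Base: 436 + 16 + 217 + 250 + 63 = 982
RR6 = 452 / 982 = 0.4603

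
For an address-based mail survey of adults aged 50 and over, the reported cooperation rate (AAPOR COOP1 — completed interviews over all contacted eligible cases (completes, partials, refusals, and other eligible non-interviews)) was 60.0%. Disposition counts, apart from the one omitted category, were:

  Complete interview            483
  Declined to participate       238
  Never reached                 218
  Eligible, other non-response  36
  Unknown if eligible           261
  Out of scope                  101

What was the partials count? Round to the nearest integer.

48

COOP1 = 483 / D = 0.600
D = 483 / 0.600 = 805.0
Other denominator terms total 757
partials = 805.0 − 757 ≈ 48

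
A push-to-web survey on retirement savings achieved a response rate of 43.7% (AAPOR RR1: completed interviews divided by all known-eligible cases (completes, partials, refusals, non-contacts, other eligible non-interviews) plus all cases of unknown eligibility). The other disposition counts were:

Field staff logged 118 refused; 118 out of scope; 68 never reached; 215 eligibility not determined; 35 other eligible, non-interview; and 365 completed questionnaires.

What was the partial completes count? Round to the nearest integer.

RR1 = 365 / D = 0.437
D = 365 / 0.437 = 835.2
Remaining denominator categories sum to 801
partial completes = 835.2 − 801 ≈ 34

34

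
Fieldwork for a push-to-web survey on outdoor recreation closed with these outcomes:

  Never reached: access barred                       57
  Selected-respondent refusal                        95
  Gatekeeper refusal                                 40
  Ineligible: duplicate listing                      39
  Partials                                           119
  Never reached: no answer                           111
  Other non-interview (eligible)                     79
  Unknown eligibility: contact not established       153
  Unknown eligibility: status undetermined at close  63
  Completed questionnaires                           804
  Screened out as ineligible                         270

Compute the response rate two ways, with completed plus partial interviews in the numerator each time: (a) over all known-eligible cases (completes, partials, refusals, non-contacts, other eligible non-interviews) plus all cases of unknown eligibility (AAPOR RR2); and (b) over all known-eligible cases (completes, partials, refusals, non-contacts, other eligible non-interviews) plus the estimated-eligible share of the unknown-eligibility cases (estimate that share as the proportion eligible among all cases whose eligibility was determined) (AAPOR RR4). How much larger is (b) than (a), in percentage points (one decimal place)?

Declined to participate = 40 + 95 = 135
No contact after all attempts = 111 + 57 = 168
Eligibility not determined = 153 + 63 = 216
Ineligible = 270 + 39 = 309
Num → 804 + 119 = 923
Denom → 804 + 119 + 135 + 168 + 79 + 216 = 1521
RR2 = 923 / 1521 = 0.6068
Known eligible → 804 + 119 + 135 + 168 + 79 = 1305
e = 1305 / (1305 + 309) = 1305 / 1614 = 0.8086
Eligible share of unknowns → 0.8086 × 216 = 174.66
Denom → 1305 + 174.66 = 1479.66
RR4 = 923 / 1479.66 = 0.6238
Difference = 62.38 − 60.68 = 1.70 percentage points

1.7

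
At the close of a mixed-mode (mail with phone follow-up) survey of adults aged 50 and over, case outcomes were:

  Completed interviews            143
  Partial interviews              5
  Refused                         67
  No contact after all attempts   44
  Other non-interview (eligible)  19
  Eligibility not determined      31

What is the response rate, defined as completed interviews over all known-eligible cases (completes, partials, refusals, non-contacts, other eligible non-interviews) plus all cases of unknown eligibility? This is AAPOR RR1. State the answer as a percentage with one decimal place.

46.3%

Numerator → 143
Base → 143 + 5 + 67 + 44 + 19 + 31 = 309
RR1 = 143 / 309 = 0.4628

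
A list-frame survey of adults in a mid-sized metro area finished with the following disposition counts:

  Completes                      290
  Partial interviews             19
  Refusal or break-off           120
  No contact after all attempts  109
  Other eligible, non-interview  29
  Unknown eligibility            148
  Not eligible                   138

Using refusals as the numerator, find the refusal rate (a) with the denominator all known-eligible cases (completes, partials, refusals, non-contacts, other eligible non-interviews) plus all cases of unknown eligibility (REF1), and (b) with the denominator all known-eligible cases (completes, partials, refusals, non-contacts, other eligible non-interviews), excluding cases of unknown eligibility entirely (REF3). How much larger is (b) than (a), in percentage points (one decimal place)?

Num → 120
Base → 290 + 19 + 120 + 109 + 29 + 148 = 715
REF1 = 120 / 715 = 0.1678
Base → 290 + 19 + 120 + 109 + 29 = 567
REF3 = 120 / 567 = 0.2116
Difference = 21.16 − 16.78 = 4.38 percentage points

4.4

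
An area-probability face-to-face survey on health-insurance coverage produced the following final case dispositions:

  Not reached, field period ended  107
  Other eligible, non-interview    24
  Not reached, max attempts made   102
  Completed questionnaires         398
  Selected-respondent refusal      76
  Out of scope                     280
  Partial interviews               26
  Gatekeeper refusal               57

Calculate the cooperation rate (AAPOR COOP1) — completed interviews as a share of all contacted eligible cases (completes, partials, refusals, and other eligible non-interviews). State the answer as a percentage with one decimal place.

68.5%

Refused = 57 + 76 = 133
No contact after all attempts = 107 + 102 = 209
Numerator → 398
Base → 398 + 26 + 133 + 24 = 581
COOP1 = 398 / 581 = 0.6850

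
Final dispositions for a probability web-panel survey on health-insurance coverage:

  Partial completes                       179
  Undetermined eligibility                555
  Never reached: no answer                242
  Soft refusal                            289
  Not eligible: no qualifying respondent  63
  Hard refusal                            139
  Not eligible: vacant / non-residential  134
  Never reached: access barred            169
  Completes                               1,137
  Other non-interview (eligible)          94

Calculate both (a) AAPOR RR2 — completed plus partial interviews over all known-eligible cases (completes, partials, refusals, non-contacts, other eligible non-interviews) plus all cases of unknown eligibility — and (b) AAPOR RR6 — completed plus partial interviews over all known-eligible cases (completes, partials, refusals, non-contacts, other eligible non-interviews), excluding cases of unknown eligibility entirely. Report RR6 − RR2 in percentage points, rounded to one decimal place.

Declined to participate = 139 + 289 = 428
No answer / not reached = 242 + 169 = 411
Not eligible = 63 + 134 = 197
Numerator → 1137 + 179 = 1316
Denominator → 1137 + 179 + 428 + 411 + 94 + 555 = 2804
RR2 = 1316 / 2804 = 0.4693
Denominator → 1137 + 179 + 428 + 411 + 94 = 2249
RR6 = 1316 / 2249 = 0.5851
Difference = 58.51 − 46.93 = 11.58 percentage points

11.6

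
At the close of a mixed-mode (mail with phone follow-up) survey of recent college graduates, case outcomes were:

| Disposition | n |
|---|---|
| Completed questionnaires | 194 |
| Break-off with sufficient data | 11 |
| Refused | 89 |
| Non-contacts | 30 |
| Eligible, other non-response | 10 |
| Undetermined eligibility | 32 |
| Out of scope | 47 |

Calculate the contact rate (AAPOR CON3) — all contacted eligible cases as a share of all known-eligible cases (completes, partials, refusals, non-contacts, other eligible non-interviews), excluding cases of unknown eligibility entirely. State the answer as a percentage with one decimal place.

Num → 194 + 11 + 89 + 10 = 304
Denominator → 194 + 11 + 89 + 30 + 10 = 334
CON3 = 304 / 334 = 0.9102

91.0%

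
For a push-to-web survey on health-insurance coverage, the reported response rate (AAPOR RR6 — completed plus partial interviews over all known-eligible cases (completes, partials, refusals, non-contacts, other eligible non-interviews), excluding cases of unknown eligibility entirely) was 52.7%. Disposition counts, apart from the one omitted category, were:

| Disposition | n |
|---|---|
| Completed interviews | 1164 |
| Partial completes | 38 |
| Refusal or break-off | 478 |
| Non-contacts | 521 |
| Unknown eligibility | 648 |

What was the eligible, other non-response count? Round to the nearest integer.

Num = 1164 + 38 = 1202
RR6 = 1202 / D = 0.527
D = 1202 / 0.527 = 2280.8
Remaining denominator categories sum to 2201
eligible, other non-response = 2280.8 − 2201 ≈ 80

80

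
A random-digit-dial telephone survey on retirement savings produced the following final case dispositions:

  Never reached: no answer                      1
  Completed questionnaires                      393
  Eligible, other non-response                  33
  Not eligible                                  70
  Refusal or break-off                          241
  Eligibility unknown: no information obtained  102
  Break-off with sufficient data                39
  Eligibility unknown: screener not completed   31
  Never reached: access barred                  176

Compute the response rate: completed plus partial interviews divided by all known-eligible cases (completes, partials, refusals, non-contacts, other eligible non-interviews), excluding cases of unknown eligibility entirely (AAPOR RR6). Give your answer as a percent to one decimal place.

48.9%

Never reached = 1 + 176 = 177
Unknown if eligible = 31 + 102 = 133
Top: 393 + 39 = 432
Base: 393 + 39 + 241 + 177 + 33 = 883
RR6 = 432 / 883 = 0.4892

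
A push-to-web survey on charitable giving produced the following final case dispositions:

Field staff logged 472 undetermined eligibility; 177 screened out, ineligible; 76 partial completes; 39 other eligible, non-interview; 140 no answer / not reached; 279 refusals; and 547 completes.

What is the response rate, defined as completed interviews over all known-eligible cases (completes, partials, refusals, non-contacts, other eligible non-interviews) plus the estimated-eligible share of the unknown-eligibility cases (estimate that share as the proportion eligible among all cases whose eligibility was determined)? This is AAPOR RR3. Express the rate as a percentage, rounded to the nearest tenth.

36.8%

Numerator: 547
Known eligible: 547 + 76 + 279 + 140 + 39 = 1081
e = 1081 / (1081 + 177) = 1081 / 1258 = 0.8593
Eligible share of unknowns: 0.8593 × 472 = 405.59
Denominator: 1081 + 405.59 = 1486.59
RR3 = 547 / 1486.59 = 0.3680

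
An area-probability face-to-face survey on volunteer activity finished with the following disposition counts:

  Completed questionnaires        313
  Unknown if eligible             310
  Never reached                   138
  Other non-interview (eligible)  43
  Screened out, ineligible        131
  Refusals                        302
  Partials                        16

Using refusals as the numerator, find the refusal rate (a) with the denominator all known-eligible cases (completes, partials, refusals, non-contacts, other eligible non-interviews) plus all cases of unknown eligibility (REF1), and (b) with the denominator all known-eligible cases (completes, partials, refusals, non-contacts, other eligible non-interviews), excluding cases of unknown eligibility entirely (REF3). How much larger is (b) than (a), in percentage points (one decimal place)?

Numerator = 302
Denom = 313 + 16 + 302 + 138 + 43 + 310 = 1122
REF1 = 302 / 1122 = 0.2692
Denom = 313 + 16 + 302 + 138 + 43 = 812
REF3 = 302 / 812 = 0.3719
Difference = 37.19 − 26.92 = 10.27 percentage points

10.3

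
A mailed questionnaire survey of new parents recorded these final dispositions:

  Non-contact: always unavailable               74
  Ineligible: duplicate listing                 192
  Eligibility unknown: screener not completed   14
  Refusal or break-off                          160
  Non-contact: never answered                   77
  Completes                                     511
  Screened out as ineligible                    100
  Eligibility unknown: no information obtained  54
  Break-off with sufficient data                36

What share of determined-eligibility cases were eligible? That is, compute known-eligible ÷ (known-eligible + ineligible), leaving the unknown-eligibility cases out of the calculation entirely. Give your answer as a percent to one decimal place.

No contact after all attempts = 77 + 74 = 151
Undetermined eligibility = 14 + 54 = 68
Out of scope = 100 + 192 = 292
Determined eligible = 511 + 36 + 160 + 151 = 858
e = 858 / (858 + 292) = 858 / 1150 = 0.7461

74.6%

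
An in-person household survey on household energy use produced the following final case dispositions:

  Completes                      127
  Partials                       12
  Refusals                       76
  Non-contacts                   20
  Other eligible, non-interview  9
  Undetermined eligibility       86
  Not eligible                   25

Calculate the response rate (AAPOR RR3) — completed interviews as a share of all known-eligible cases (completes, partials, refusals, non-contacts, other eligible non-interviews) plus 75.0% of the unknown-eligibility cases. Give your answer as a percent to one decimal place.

Top → 127
Eligible (known) → 127 + 12 + 76 + 20 + 9 = 244
e × U → 0.7500 × 86 = 64.50
Denominator → 244 + 64.50 = 308.50
RR3 = 127 / 308.50 = 0.4117

41.2%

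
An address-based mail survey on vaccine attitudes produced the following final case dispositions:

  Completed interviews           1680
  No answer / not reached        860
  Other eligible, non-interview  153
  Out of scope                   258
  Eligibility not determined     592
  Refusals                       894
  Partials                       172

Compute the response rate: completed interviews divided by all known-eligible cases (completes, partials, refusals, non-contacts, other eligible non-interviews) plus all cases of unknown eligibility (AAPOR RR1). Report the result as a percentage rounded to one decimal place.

38.6%

Num: 1680
Denom: 1680 + 172 + 894 + 860 + 153 + 592 = 4351
RR1 = 1680 / 4351 = 0.3861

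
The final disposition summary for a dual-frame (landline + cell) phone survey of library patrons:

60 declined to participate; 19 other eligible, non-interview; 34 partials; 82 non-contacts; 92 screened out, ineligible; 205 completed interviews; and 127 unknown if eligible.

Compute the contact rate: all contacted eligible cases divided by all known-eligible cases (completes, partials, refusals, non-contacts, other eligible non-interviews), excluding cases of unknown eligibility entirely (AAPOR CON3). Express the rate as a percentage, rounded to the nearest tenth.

79.5%

Num → 205 + 34 + 60 + 19 = 318
Denom → 205 + 34 + 60 + 82 + 19 = 400
CON3 = 318 / 400 = 0.7950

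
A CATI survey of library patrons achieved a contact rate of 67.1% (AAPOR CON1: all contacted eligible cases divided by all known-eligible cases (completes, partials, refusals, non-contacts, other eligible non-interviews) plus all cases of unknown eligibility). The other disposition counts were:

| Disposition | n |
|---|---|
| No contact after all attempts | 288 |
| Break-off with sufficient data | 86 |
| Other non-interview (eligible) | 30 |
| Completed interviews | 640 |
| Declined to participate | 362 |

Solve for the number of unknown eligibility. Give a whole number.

260

Num: 640 + 86 + 362 + 30 = 1118
CON1 = 1118 / D = 0.671
D = 1118 / 0.671 = 1666.2
Other denominator terms total 1406
unknown eligibility = 1666.2 − 1406 ≈ 260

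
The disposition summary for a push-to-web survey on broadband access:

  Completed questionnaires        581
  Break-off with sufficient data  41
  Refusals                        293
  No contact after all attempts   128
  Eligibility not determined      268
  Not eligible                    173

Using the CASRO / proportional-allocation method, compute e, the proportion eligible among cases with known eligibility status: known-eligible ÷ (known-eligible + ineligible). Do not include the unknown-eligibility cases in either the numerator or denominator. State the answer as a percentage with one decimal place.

85.8%

Eligible (known) = 581 + 41 + 293 + 128 = 1043
e = 1043 / (1043 + 173) = 1043 / 1216 = 0.8577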